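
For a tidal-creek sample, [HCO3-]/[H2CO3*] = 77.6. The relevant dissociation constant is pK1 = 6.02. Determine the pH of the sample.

From K1 = [H⁺][HCO3-]/[H2CO3*]:  pH = pK1 + log₁₀([HCO3-]/[H2CO3*])
log₁₀(77.6) = +1.890
pH = 6.02 + (+1.890) = 7.91

pH = 7.91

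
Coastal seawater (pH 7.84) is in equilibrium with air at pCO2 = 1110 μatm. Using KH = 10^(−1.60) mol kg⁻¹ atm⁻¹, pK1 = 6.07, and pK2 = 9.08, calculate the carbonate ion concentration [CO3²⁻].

[CO3²⁻] = 0.0945 mmol/kg

[CO2*] = KH · pCO2 = 10^(−1.60) × 1110×10^-6 = 2.788×10^-5 mol/kg
α₀ = 1/(1 + K1/[H⁺] + K1K2/[H⁺]²) = 1/(1 + 10^+1.77 + 10^+0.53) = 0.01580
DIC = [CO2*]/α₀ = 2.788×10^-5 / 0.01580 = 1.764 mmol/kg
[CO3²⁻] = α₂·DIC; α₂ = 0.05355, so [CO3²⁻] = 0.05355 × 1.764 = 0.0945 mmol/kg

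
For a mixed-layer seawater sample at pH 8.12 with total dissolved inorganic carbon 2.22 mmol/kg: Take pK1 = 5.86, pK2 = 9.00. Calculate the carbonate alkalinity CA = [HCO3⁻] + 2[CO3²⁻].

CA = [HCO3⁻] + 2[CO3²⁻] = (α₁ + 2α₂)·DIC
At pH 8.12: [H⁺]/K1 = 10^-2.26 = 0.0054954, K2/[H⁺] = 10^-0.88 = 0.13183
α₁ = 1/(1 + 0.0054954 + 0.13183) = 1/1.1373 = 0.8793; α₂ = α₁·K2/[H⁺] = 0.1159
α₁ + 2α₂ = 1.1111
CA = 1.1111 × 2.22 = 2.47 mmol/kg

CA = 2.47 mmol/kg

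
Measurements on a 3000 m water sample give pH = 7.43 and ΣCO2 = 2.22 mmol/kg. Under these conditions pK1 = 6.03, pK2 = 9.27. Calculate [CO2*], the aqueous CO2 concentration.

[CO2*] = 0.0838 mmol/kg

α₀ = 1 / (1 + K1/[H⁺] + K1K2/[H⁺]²) = 1 / (1 + 10^+1.40 + 10^-0.44)
   = 1 / (1 + 25.119 + 0.36308) = 1/26.482 = 0.03776
[CO2*] = α₀ × DIC = 0.03776 × 2.22 = 0.0838 mmol/kg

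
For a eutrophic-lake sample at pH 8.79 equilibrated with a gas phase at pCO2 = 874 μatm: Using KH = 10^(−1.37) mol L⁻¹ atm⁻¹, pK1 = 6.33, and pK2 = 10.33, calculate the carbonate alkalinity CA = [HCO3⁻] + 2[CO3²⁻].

CA = 11.4 mmol/L

[CO2*] = KH · pCO2 = 10^(−1.37) × 874×10^-6 = 3.728×10^-5 mol/L
α₀ = 1/(1 + K1/[H⁺] + K1K2/[H⁺]²) = 1/(1 + 10^+2.46 + 10^+0.92) = 0.003359
DIC = [CO2*]/α₀ = 3.728×10^-5 / 0.003359 = 11.10 mmol/L
CA = (α₁ + 2α₂)·DIC = (0.9687 + 2×0.02794) × 11.10 = 11.4 mmol/L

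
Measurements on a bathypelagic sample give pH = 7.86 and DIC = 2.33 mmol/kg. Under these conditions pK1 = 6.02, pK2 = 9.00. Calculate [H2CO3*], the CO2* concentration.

[CO2*] = 0.0310 mmol/kg

α₀ = 1 / (1 + K1/[H⁺] + K1K2/[H⁺]²) = 1 / (1 + 10^+1.84 + 10^+0.70)
   = 1 / (1 + 69.183 + 5.0119) = 1/75.195 = 0.01330
[CO2*] = α₀ × DIC = 0.01330 × 2.33 = 0.0310 mmol/kg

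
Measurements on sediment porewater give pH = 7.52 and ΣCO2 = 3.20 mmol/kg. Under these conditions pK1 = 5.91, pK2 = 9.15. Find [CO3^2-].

α₂ = 1 / (1 + [H⁺]/K2 + [H⁺]²/(K1K2)) = 1 / (1 + 10^+1.63 + 10^+0.02)
   = 1 / (1 + 42.658 + 1.0471) = 1/44.705 = 0.02237
[CO3²⁻] = α₂ × DIC = 0.02237 × 3.20 = 0.0716 mmol/kg

[CO3²⁻] = 0.0716 mmol/kg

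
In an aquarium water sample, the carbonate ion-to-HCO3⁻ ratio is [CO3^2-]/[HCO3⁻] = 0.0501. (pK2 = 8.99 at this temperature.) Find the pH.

pH = 7.69

From K2 = [H⁺][CO3^2-]/[HCO3⁻]:  pH = pK2 + log₁₀([CO3^2-]/[HCO3⁻])
log₁₀(0.0501) = -1.300
pH = 8.99 + (-1.300) = 7.69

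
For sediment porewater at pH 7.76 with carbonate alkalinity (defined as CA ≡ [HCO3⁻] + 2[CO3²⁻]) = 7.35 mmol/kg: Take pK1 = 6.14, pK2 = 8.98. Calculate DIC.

CA = [HCO3⁻] + 2[CO3²⁻] = (α₁ + 2α₂)·DIC
At pH 7.76: [H⁺]/K1 = 10^-1.62 = 0.023988, K2/[H⁺] = 10^-1.22 = 0.060256
α₁ = 1/(1 + 0.023988 + 0.060256) = 1/1.0842 = 0.9223; α₂ = α₁·K2/[H⁺] = 0.05557
α₁ + 2α₂ = 1.0334
DIC = CA / (α₁ + 2α₂) = 7.35 / 1.0334 = 7.11 mmol/kg

DIC = 7.11 mmol/kg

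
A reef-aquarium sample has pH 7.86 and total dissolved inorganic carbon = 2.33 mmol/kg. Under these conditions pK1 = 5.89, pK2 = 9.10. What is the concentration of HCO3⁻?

[HCO3⁻] = 2.18 mmol/kg

α₁ = 1 / (1 + [H⁺]/K1 + K2/[H⁺]) = 1 / (1 + 10^-1.97 + 10^-1.24)
   = 1 / (1 + 0.010715 + 0.057544) = 1/1.0683 = 0.9361
[HCO3⁻] = α₁ × DIC = 0.9361 × 2.33 = 2.18 mmol/kg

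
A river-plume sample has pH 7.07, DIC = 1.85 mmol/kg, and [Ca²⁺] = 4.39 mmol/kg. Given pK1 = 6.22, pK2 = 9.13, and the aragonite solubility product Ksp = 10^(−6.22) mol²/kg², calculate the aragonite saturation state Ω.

Ω = 0.102

α₂ = 1 / (1 + [H⁺]/K2 + [H⁺]²/(K1K2)) = 1 / (1 + 10^+2.06 + 10^+1.21)
   = 1 / (1 + 114.82 + 16.218) = 1/132.03 = 0.007574
[CO3²⁻] = α₂ × DIC = 0.007574 × 1.85 = 0.01401 mmol/kg = 14.01 μmol/kg
Ksp = 10^(−6.22) = 6.026×10^-7
Ω = [Ca²⁺][CO3²⁻]/Ksp = (4.39×10^-3)(1.401×10^-5) / 6.026×10^-7 = 0.102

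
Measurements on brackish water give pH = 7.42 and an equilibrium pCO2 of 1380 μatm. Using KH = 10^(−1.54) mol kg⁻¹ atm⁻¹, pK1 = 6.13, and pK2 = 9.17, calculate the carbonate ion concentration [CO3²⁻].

[CO3²⁻] = 13.8 μmol/kg

[CO2*] = KH · pCO2 = 10^(−1.54) × 1380×10^-6 = 3.980×10^-5 mol/kg
α₀ = 1/(1 + K1/[H⁺] + K1K2/[H⁺]²) = 1/(1 + 10^+1.29 + 10^-0.46) = 0.04797
DIC = [CO2*]/α₀ = 3.980×10^-5 / 0.04797 = 0.8296 mmol/kg
[CO3²⁻] = α₂·DIC; α₂ = 0.01663, so [CO3²⁻] = 0.01663 × 0.8296 = 0.0138 mmol/kg = 13.8 μmol/kg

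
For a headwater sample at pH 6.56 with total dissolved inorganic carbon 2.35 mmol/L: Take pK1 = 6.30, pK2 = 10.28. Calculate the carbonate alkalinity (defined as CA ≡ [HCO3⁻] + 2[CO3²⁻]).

CA = [HCO3⁻] + 2[CO3²⁻] = (α₁ + 2α₂)·DIC
At pH 6.56: [H⁺]/K1 = 10^-0.26 = 0.54954, K2/[H⁺] = 10^-3.72 = 0.00019055
α₁ = 1/(1 + 0.54954 + 0.00019055) = 1/1.5497 = 0.6453; α₂ = α₁·K2/[H⁺] = 0.0001230
α₁ + 2α₂ = 0.6455
CA = 0.6455 × 2.35 = 1.52 mmol/L

CA = 1.52 mmol/L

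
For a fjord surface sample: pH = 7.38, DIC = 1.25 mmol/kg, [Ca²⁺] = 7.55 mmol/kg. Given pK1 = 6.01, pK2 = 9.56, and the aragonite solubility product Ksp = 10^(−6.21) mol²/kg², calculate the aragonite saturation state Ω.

Ω = 0.0964

α₂ = 1 / (1 + [H⁺]/K2 + [H⁺]²/(K1K2)) = 1 / (1 + 10^+2.18 + 10^+0.81)
   = 1 / (1 + 151.36 + 6.4565) = 1/158.81 = 0.006297
[CO3²⁻] = α₂ × DIC = 0.006297 × 1.25 = 0.007871 mmol/kg = 7.871 μmol/kg
Ksp = 10^(−6.21) = 6.166×10^-7
Ω = [Ca²⁺][CO3²⁻]/Ksp = (7.55×10^-3)(7.871×10^-6) / 6.166×10^-7 = 0.0964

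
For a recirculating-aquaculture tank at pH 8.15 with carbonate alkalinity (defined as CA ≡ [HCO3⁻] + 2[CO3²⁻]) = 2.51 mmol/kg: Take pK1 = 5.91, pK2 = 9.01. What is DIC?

DIC = 2.25 mmol/kg

CA = [HCO3⁻] + 2[CO3²⁻] = (α₁ + 2α₂)·DIC
At pH 8.15: [H⁺]/K1 = 10^-2.24 = 0.0057544, K2/[H⁺] = 10^-0.86 = 0.13804
α₁ = 1/(1 + 0.0057544 + 0.13804) = 1/1.1438 = 0.8743; α₂ = α₁·K2/[H⁺] = 0.1207
α₁ + 2α₂ = 1.1157
DIC = CA / (α₁ + 2α₂) = 2.51 / 1.1157 = 2.25 mmol/kg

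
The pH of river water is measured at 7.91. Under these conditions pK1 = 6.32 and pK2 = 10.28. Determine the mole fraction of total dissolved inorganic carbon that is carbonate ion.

α₂ = 0.00414

α₂ = 1 / (1 + [H⁺]/K2 + [H⁺]²/(K1K2)) = 1 / (1 + 10^+2.37 + 10^+0.78)
   = 1 / (1 + 234.42 + 6.0256) = 1/241.45 = 0.004142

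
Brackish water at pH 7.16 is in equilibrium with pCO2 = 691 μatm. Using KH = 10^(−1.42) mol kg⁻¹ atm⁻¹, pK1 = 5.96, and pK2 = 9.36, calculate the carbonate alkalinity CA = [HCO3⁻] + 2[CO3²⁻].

CA = 0.422 mmol/kg

[CO2*] = KH · pCO2 = 10^(−1.42) × 691×10^-6 = 2.627×10^-5 mol/kg
α₀ = 1/(1 + K1/[H⁺] + K1K2/[H⁺]²) = 1/(1 + 10^+1.20 + 10^-1.00) = 0.05900
DIC = [CO2*]/α₀ = 2.627×10^-5 / 0.05900 = 0.4453 mmol/kg
CA = (α₁ + 2α₂)·DIC = (0.9351 + 2×0.005900) × 0.4453 = 0.422 mmol/kg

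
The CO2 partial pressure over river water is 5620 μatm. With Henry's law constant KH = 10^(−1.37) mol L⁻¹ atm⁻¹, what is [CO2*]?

KH = 10^(−1.37) = 4.266×10^-2 mol L⁻¹ atm⁻¹
[CO2*] = KH · pCO2 = 4.266×10^-2 × 5620×10^-6 atm = 2.40×10^-4 mol/L

[CO2*] = 240 μmol/L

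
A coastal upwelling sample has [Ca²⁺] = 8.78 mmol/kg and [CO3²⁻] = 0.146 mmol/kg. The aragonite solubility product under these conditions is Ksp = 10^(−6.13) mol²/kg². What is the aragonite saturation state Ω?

Ksp = 10^(−6.13) = 7.413×10^-7
Ω = [Ca²⁺][CO3²⁻]/Ksp = (8.78×10^-3)(0.146×10^-3) / 7.413×10^-7 = 1.73

Ω = 1.73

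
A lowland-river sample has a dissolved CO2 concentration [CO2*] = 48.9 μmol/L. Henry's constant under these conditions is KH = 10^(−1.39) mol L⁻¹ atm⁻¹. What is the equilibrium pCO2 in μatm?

KH = 10^(−1.39) = 4.074×10^-2 mol L⁻¹ atm⁻¹
pCO2 = [CO2*]/KH = 48.9×10^-6 / 4.074×10^-2 = 1.20×10^-3 atm = 1200 μatm

pCO2 = 1200 μatm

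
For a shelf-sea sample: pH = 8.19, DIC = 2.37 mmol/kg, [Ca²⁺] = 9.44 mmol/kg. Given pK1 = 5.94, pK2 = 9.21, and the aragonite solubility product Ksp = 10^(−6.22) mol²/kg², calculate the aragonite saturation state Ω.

α₂ = 1 / (1 + [H⁺]/K2 + [H⁺]²/(K1K2)) = 1 / (1 + 10^+1.02 + 10^-1.23)
   = 1 / (1 + 10.471 + 0.058884) = 1/11.530 = 0.08673
[CO3²⁻] = α₂ × DIC = 0.08673 × 2.37 = 0.2055 mmol/kg
Ksp = 10^(−6.22) = 6.026×10^-7
Ω = [Ca²⁺][CO3²⁻]/Ksp = (9.44×10^-3)(2.055×10^-4) / 6.026×10^-7 = 3.22

Ω = 3.22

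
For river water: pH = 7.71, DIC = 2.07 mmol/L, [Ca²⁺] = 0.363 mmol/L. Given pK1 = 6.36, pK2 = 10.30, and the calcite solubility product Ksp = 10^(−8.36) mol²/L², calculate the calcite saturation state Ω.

α₂ = 1 / (1 + [H⁺]/K2 + [H⁺]²/(K1K2)) = 1 / (1 + 10^+2.59 + 10^+1.24)
   = 1 / (1 + 389.05 + 17.378) = 1/407.42 = 0.002454
[CO3²⁻] = α₂ × DIC = 0.002454 × 2.07 = 0.005081 mmol/L = 5.081 μmol/L
Ksp = 10^(−8.36) = 4.365×10^-9
Ω = [Ca²⁺][CO3²⁻]/Ksp = (0.363×10^-3)(5.081×10^-6) / 4.365×10^-9 = 0.423

Ω = 0.423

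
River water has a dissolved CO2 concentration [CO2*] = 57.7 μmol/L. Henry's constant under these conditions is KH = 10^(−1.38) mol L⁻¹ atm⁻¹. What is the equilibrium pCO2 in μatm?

KH = 10^(−1.38) = 4.169×10^-2 mol L⁻¹ atm⁻¹
pCO2 = [CO2*]/KH = 57.7×10^-6 / 4.169×10^-2 = 1.38×10^-3 atm = 1380 μatm

pCO2 = 1380 μatm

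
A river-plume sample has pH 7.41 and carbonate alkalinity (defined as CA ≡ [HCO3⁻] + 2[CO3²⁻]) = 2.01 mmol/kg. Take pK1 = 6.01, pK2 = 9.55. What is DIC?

CA = [HCO3⁻] + 2[CO3²⁻] = (α₁ + 2α₂)·DIC
At pH 7.41: [H⁺]/K1 = 10^-1.40 = 0.039811, K2/[H⁺] = 10^-2.14 = 0.0072444
α₁ = 1/(1 + 0.039811 + 0.0072444) = 1/1.0471 = 0.9551; α₂ = α₁·K2/[H⁺] = 0.006919
α₁ + 2α₂ = 0.9689
DIC = CA / (α₁ + 2α₂) = 2.01 / 0.9689 = 2.07 mmol/kg

DIC = 2.07 mmol/kg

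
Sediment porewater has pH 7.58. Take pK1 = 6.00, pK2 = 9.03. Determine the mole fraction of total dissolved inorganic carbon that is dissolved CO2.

α₀ = 1 / (1 + K1/[H⁺] + K1K2/[H⁺]²) = 1 / (1 + 10^+1.58 + 10^+0.13)
   = 1 / (1 + 38.019 + 1.3490) = 1/40.368 = 0.02477

α₀ = 0.0248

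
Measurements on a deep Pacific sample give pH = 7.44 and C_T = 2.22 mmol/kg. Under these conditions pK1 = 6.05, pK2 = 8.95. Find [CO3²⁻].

[CO3²⁻] = 0.0640 mmol/kg

α₂ = 1 / (1 + [H⁺]/K2 + [H⁺]²/(K1K2)) = 1 / (1 + 10^+1.51 + 10^+0.12)
   = 1 / (1 + 32.359 + 1.3183) = 1/34.678 = 0.02884
[CO3²⁻] = α₂ × DIC = 0.02884 × 2.22 = 0.0640 mmol/kg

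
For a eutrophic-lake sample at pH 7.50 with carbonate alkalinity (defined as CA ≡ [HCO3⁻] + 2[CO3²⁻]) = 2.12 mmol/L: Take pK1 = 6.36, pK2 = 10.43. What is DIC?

CA = [HCO3⁻] + 2[CO3²⁻] = (α₁ + 2α₂)·DIC
At pH 7.50: [H⁺]/K1 = 10^-1.14 = 0.072444, K2/[H⁺] = 10^-2.93 = 0.0011749
α₁ = 1/(1 + 0.072444 + 0.0011749) = 1/1.0736 = 0.9314; α₂ = α₁·K2/[H⁺] = 0.001094
α₁ + 2α₂ = 0.9336
DIC = CA / (α₁ + 2α₂) = 2.12 / 0.9336 = 2.27 mmol/L

DIC = 2.27 mmol/L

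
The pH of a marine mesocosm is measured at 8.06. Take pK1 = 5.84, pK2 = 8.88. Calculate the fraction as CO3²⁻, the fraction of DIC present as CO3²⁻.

α₂ = 1 / (1 + [H⁺]/K2 + [H⁺]²/(K1K2)) = 1 / (1 + 10^+0.82 + 10^-1.40)
   = 1 / (1 + 6.6069 + 0.039811) = 1/7.6467 = 0.1308

α₂ = 0.131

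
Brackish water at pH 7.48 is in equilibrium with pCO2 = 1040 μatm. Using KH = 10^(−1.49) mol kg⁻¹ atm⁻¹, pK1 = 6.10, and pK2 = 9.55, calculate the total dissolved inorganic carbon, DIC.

DIC = 0.848 mmol/kg

[CO2*] = KH · pCO2 = 10^(−1.49) × 1040×10^-6 = 3.365×10^-5 mol/kg
α₀ = 1/(1 + K1/[H⁺] + K1K2/[H⁺]²) = 1/(1 + 10^+1.38 + 10^-0.69) = 0.03969
DIC = [CO2*]/α₀ = 3.365×10^-5 / 0.03969 = 0.848 mmol/kg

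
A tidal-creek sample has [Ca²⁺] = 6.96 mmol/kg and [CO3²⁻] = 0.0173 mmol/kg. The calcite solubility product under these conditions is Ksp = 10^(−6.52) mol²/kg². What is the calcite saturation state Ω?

Ksp = 10^(−6.52) = 3.020×10^-7
Ω = [Ca²⁺][CO3²⁻]/Ksp = (6.96×10^-3)(0.0173×10^-3) / 3.020×10^-7 = 0.399

Ω = 0.399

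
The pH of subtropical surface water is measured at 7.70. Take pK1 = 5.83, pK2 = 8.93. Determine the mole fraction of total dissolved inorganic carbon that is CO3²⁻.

α₂ = 1 / (1 + [H⁺]/K2 + [H⁺]²/(K1K2)) = 1 / (1 + 10^+1.23 + 10^-0.64)
   = 1 / (1 + 16.982 + 0.22909) = 1/18.212 = 0.05491

α₂ = 0.0549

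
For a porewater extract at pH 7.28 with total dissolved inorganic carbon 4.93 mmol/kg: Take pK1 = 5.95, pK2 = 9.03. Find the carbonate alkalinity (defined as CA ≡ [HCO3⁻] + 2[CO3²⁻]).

CA = [HCO3⁻] + 2[CO3²⁻] = (α₁ + 2α₂)·DIC
At pH 7.28: [H⁺]/K1 = 10^-1.33 = 0.046774, K2/[H⁺] = 10^-1.75 = 0.017783
α₁ = 1/(1 + 0.046774 + 0.017783) = 1/1.0646 = 0.9394; α₂ = α₁·K2/[H⁺] = 0.01670
α₁ + 2α₂ = 0.9728
CA = 0.9728 × 4.93 = 4.80 mmol/kg

CA = 4.80 mmol/kg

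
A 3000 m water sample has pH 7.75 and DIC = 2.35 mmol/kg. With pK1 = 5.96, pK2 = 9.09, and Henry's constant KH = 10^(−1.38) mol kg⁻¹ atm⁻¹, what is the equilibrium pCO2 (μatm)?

α₀ = 1 / (1 + K1/[H⁺] + K1K2/[H⁺]²) = 1 / (1 + 10^+1.79 + 10^+0.45)
   = 1 / (1 + 61.660 + 2.8184) = 1/65.478 = 0.01527
[CO2*] = α₀ × DIC = 0.01527 × 2.35 = 0.03589 mmol/kg
pCO2 = [CO2*]/KH = 3.589×10^-5 / 4.169×10^-2 = 861 μatm

pCO2 = 861 μatm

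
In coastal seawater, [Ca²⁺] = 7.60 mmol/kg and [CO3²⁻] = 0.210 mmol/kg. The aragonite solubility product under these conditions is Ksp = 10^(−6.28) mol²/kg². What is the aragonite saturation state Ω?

Ksp = 10^(−6.28) = 5.248×10^-7
Ω = [Ca²⁺][CO3²⁻]/Ksp = (7.60×10^-3)(0.210×10^-3) / 5.248×10^-7 = 3.04

Ω = 3.04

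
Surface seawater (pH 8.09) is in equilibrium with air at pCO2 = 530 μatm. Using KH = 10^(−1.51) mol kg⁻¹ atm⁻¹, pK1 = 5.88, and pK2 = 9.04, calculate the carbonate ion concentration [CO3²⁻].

[CO3²⁻] = 0.298 mmol/kg

[CO2*] = KH · pCO2 = 10^(−1.51) × 530×10^-6 = 1.638×10^-5 mol/kg
α₀ = 1/(1 + K1/[H⁺] + K1K2/[H⁺]²) = 1/(1 + 10^+2.21 + 10^+1.26) = 0.005513
DIC = [CO2*]/α₀ = 1.638×10^-5 / 0.005513 = 2.971 mmol/kg
[CO3²⁻] = α₂·DIC; α₂ = 0.1003, so [CO3²⁻] = 0.1003 × 2.971 = 0.298 mmol/kg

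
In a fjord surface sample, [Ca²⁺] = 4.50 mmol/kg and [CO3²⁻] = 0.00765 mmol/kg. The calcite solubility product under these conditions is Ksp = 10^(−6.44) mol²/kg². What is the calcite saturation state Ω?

Ω = 0.0948

Ksp = 10^(−6.44) = 3.631×10^-7
Ω = [Ca²⁺][CO3²⁻]/Ksp = (4.50×10^-3)(0.00765×10^-3) / 3.631×10^-7 = 0.0948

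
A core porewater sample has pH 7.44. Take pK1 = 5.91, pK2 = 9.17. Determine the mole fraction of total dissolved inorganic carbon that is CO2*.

α₀ = 0.0282

α₀ = 1 / (1 + K1/[H⁺] + K1K2/[H⁺]²) = 1 / (1 + 10^+1.53 + 10^-0.20)
   = 1 / (1 + 33.884 + 0.63096) = 1/35.515 = 0.02816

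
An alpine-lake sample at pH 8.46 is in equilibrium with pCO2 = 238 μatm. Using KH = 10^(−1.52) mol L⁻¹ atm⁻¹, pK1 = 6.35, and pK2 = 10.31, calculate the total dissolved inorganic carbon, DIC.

DIC = 0.946 mmol/L

[CO2*] = KH · pCO2 = 10^(−1.52) × 238×10^-6 = 7.187×10^-6 mol/L
α₀ = 1/(1 + K1/[H⁺] + K1K2/[H⁺]²) = 1/(1 + 10^+2.11 + 10^+0.26) = 0.007596
DIC = [CO2*]/α₀ = 7.187×10^-6 / 0.007596 = 0.946 mmol/L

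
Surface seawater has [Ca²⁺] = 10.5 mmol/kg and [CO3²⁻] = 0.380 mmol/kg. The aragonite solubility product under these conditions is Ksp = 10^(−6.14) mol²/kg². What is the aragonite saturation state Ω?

Ksp = 10^(−6.14) = 7.244×10^-7
Ω = [Ca²⁺][CO3²⁻]/Ksp = (10.5×10^-3)(0.380×10^-3) / 7.244×10^-7 = 5.51

Ω = 5.51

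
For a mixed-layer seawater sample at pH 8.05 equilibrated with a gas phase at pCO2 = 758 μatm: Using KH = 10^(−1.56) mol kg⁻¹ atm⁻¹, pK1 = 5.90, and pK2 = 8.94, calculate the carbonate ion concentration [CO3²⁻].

[CO3²⁻] = 0.380 mmol/kg

[CO2*] = KH · pCO2 = 10^(−1.56) × 758×10^-6 = 2.088×10^-5 mol/kg
α₀ = 1/(1 + K1/[H⁺] + K1K2/[H⁺]²) = 1/(1 + 10^+2.15 + 10^+1.26) = 0.006232
DIC = [CO2*]/α₀ = 2.088×10^-5 / 0.006232 = 3.350 mmol/kg
[CO3²⁻] = α₂·DIC; α₂ = 0.1134, so [CO3²⁻] = 0.1134 × 3.350 = 0.380 mmol/kg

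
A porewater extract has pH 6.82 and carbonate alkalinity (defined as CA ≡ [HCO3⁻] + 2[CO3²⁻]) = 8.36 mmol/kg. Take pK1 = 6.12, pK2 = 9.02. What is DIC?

DIC = 9.96 mmol/kg

CA = [HCO3⁻] + 2[CO3²⁻] = (α₁ + 2α₂)·DIC
At pH 6.82: [H⁺]/K1 = 10^-0.70 = 0.19953, K2/[H⁺] = 10^-2.20 = 0.0063096
α₁ = 1/(1 + 0.19953 + 0.0063096) = 1/1.2058 = 0.8293; α₂ = α₁·K2/[H⁺] = 0.005233
α₁ + 2α₂ = 0.8398
DIC = CA / (α₁ + 2α₂) = 8.36 / 0.8398 = 9.96 mmol/kg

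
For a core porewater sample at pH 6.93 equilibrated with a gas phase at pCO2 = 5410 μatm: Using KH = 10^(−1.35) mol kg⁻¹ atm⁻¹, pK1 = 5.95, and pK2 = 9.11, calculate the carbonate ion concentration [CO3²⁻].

[CO2*] = KH · pCO2 = 10^(−1.35) × 5410×10^-6 = 2.417×10^-4 mol/kg
α₀ = 1/(1 + K1/[H⁺] + K1K2/[H⁺]²) = 1/(1 + 10^+0.98 + 10^-1.20) = 0.09422
DIC = [CO2*]/α₀ = 2.417×10^-4 / 0.09422 = 2.565 mmol/kg
[CO3²⁻] = α₂·DIC; α₂ = 0.005945, so [CO3²⁻] = 0.005945 × 2.565 = 0.0152 mmol/kg = 15.2 μmol/kg

[CO3²⁻] = 15.2 μmol/kg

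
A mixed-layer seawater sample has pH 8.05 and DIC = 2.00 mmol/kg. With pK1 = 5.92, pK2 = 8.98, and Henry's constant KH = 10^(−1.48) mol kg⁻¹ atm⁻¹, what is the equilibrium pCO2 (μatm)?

pCO2 = 398 μatm

α₀ = 1 / (1 + K1/[H⁺] + K1K2/[H⁺]²) = 1 / (1 + 10^+2.13 + 10^+1.20)
   = 1 / (1 + 134.90 + 15.849) = 1/151.75 = 0.006590
[CO2*] = α₀ × DIC = 0.006590 × 2.00 = 0.01318 mmol/kg = 13.18 μmol/kg
pCO2 = [CO2*]/KH = 1.318×10^-5 / 3.311×10^-2 = 398 μatm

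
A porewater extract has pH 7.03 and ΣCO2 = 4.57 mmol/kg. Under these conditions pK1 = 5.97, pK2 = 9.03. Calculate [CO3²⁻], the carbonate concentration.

[CO3²⁻] = 0.0417 mmol/kg

α₂ = 1 / (1 + [H⁺]/K2 + [H⁺]²/(K1K2)) = 1 / (1 + 10^+2.00 + 10^+0.94)
   = 1 / (1 + 100.00 + 8.7096) = 1/109.71 = 0.009115
[CO3²⁻] = α₂ × DIC = 0.009115 × 4.57 = 0.0417 mmol/kg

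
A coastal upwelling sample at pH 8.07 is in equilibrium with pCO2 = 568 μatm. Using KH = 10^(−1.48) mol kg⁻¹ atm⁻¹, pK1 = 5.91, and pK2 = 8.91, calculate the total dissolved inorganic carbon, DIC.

DIC = 3.13 mmol/kg

[CO2*] = KH · pCO2 = 10^(−1.48) × 568×10^-6 = 1.881×10^-5 mol/kg
α₀ = 1/(1 + K1/[H⁺] + K1K2/[H⁺]²) = 1/(1 + 10^+2.16 + 10^+1.32) = 0.006008
DIC = [CO2*]/α₀ = 1.881×10^-5 / 0.006008 = 3.13 mmol/kg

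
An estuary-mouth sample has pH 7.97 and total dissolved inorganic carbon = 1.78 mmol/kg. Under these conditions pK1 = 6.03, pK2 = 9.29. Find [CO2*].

[CO2*] = 19.3 μmol/kg

α₀ = 1 / (1 + K1/[H⁺] + K1K2/[H⁺]²) = 1 / (1 + 10^+1.94 + 10^+0.62)
   = 1 / (1 + 87.096 + 4.1687) = 1/92.265 = 0.01084
[CO2*] = α₀ × DIC = 0.01084 × 1.78 = 0.0193 mmol/kg = 19.3 μmol/kg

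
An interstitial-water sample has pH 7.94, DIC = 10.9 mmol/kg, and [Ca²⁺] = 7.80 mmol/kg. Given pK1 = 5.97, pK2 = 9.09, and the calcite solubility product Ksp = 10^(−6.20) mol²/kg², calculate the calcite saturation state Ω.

Ω = 8.82

α₂ = 1 / (1 + [H⁺]/K2 + [H⁺]²/(K1K2)) = 1 / (1 + 10^+1.15 + 10^-0.82)
   = 1 / (1 + 14.125 + 0.15136) = 1/15.277 = 0.06546
[CO3²⁻] = α₂ × DIC = 0.06546 × 10.9 = 0.7135 mmol/kg
Ksp = 10^(−6.20) = 6.310×10^-7
Ω = [Ca²⁺][CO3²⁻]/Ksp = (7.80×10^-3)(7.135×10^-4) / 6.310×10^-7 = 8.82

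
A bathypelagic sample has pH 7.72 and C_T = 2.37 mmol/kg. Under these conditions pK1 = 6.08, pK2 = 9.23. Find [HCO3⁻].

α₁ = 1 / (1 + [H⁺]/K1 + K2/[H⁺]) = 1 / (1 + 10^-1.64 + 10^-1.51)
   = 1 / (1 + 0.022909 + 0.030903) = 1/1.0538 = 0.9489
[HCO3⁻] = α₁ × DIC = 0.9489 × 2.37 = 2.25 mmol/kg

[HCO3⁻] = 2.25 mmol/kg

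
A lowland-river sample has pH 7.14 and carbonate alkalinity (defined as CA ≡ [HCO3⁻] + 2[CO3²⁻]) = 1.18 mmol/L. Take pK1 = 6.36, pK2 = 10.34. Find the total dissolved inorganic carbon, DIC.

DIC = 1.37 mmol/L

CA = [HCO3⁻] + 2[CO3²⁻] = (α₁ + 2α₂)·DIC
At pH 7.14: [H⁺]/K1 = 10^-0.78 = 0.16596, K2/[H⁺] = 10^-3.20 = 0.00063096
α₁ = 1/(1 + 0.16596 + 0.00063096) = 1/1.1666 = 0.8572; α₂ = α₁·K2/[H⁺] = 0.0005409
α₁ + 2α₂ = 0.8583
DIC = CA / (α₁ + 2α₂) = 1.18 / 0.8583 = 1.37 mmol/L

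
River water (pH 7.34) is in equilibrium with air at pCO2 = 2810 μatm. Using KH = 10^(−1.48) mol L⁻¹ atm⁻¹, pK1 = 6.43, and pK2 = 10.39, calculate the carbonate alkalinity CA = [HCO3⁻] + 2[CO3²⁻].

[CO2*] = KH · pCO2 = 10^(−1.48) × 2810×10^-6 = 9.305×10^-5 mol/L
α₀ = 1/(1 + K1/[H⁺] + K1K2/[H⁺]²) = 1/(1 + 10^+0.91 + 10^-2.14) = 0.1095
DIC = [CO2*]/α₀ = 9.305×10^-5 / 0.1095 = 0.8500 mmol/L
CA = (α₁ + 2α₂)·DIC = (0.8897 + 2×0.0007930) × 0.8500 = 0.758 mmol/L

CA = 0.758 mmol/L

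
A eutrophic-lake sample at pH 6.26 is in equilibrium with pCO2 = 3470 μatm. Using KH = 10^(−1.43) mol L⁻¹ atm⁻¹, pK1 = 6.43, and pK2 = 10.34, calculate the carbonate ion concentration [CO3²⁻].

[CO2*] = KH · pCO2 = 10^(−1.43) × 3470×10^-6 = 1.289×10^-4 mol/L
α₀ = 1/(1 + K1/[H⁺] + K1K2/[H⁺]²) = 1/(1 + 10^-0.17 + 10^-4.25) = 0.5966
DIC = [CO2*]/α₀ = 1.289×10^-4 / 0.5966 = 0.2161 mmol/L
[CO3²⁻] = α₂·DIC; α₂ = 3.355×10^-5, so [CO3²⁻] = 3.355×10^-5 × 0.2161 = 7.25×10^-6 mmol/L = 0.00725 μmol/L

[CO3²⁻] = 0.00725 μmol/L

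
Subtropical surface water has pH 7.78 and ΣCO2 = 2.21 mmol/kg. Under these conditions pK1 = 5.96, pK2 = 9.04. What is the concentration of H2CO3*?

[CO2*] = 0.0313 mmol/kg

α₀ = 1 / (1 + K1/[H⁺] + K1K2/[H⁺]²) = 1 / (1 + 10^+1.82 + 10^+0.56)
   = 1 / (1 + 66.069 + 3.6308) = 1/70.700 = 0.01414
[CO2*] = α₀ × DIC = 0.01414 × 2.21 = 0.0313 mmol/kg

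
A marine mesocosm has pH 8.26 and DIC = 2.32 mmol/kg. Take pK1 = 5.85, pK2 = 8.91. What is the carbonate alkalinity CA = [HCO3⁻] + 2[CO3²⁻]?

CA = [HCO3⁻] + 2[CO3²⁻] = (α₁ + 2α₂)·DIC
At pH 8.26: [H⁺]/K1 = 10^-2.41 = 0.0038905, K2/[H⁺] = 10^-0.65 = 0.22387
α₁ = 1/(1 + 0.0038905 + 0.22387) = 1/1.2278 = 0.8145; α₂ = α₁·K2/[H⁺] = 0.1823
α₁ + 2α₂ = 1.1792
CA = 1.1792 × 2.32 = 2.74 mmol/kg

CA = 2.74 mmol/kg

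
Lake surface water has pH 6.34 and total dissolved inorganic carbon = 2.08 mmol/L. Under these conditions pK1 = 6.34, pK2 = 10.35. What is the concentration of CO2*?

[CO2*] = 1.04 mmol/L

α₀ = 1 / (1 + K1/[H⁺] + K1K2/[H⁺]²) = 1 / (1 + 10^+0.00 + 10^-4.01)
   = 1 / (1 + 1.0000 + 9.7724×10^-5) = 1/2.0001 = 0.5000
[CO2*] = α₀ × DIC = 0.5000 × 2.08 = 1.04 mmol/L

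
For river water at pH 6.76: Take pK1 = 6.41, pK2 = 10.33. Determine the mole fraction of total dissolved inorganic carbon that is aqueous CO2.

α₀ = 1 / (1 + K1/[H⁺] + K1K2/[H⁺]²) = 1 / (1 + 10^+0.35 + 10^-3.22)
   = 1 / (1 + 2.2387 + 0.00060256) = 1/3.2393 = 0.3087

α₀ = 0.309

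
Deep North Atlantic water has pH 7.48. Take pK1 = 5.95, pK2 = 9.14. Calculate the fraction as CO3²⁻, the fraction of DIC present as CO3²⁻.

α₂ = 1 / (1 + [H⁺]/K2 + [H⁺]²/(K1K2)) = 1 / (1 + 10^+1.66 + 10^+0.13)
   = 1 / (1 + 45.709 + 1.3490) = 1/48.058 = 0.02081

α₂ = 0.0208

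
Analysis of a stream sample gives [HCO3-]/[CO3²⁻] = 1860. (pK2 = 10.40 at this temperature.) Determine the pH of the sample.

pH = 7.13

From K2 = [H⁺][CO3²⁻]/[HCO3-]:  pH = pK2 − log₁₀([HCO3-]/[CO3²⁻])
log₁₀(1860) = +3.270
pH = 10.40 − (+3.270) = 7.13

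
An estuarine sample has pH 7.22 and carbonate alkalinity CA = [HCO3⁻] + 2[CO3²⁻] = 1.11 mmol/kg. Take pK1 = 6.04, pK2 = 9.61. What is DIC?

CA = [HCO3⁻] + 2[CO3²⁻] = (α₁ + 2α₂)·DIC
At pH 7.22: [H⁺]/K1 = 10^-1.18 = 0.066069, K2/[H⁺] = 10^-2.39 = 0.0040738
α₁ = 1/(1 + 0.066069 + 0.0040738) = 1/1.0701 = 0.9345; α₂ = α₁·K2/[H⁺] = 0.003807
α₁ + 2α₂ = 0.9421
DIC = CA / (α₁ + 2α₂) = 1.11 / 0.9421 = 1.18 mmol/kg

DIC = 1.18 mmol/kg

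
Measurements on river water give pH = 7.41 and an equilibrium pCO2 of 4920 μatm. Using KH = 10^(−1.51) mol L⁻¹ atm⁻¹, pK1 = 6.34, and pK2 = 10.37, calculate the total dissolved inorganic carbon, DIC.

[CO2*] = KH · pCO2 = 10^(−1.51) × 4920×10^-6 = 1.520×10^-4 mol/L
α₀ = 1/(1 + K1/[H⁺] + K1K2/[H⁺]²) = 1/(1 + 10^+1.07 + 10^-1.89) = 0.07836
DIC = [CO2*]/α₀ = 1.520×10^-4 / 0.07836 = 1.94 mmol/L

DIC = 1.94 mmol/L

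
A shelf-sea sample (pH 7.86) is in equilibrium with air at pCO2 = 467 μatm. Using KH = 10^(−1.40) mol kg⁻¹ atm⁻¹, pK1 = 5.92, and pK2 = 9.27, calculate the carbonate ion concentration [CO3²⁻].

[CO3²⁻] = 0.0630 mmol/kg

[CO2*] = KH · pCO2 = 10^(−1.40) × 467×10^-6 = 1.859×10^-5 mol/kg
α₀ = 1/(1 + K1/[H⁺] + K1K2/[H⁺]²) = 1/(1 + 10^+1.94 + 10^+0.53) = 0.01093
DIC = [CO2*]/α₀ = 1.859×10^-5 / 0.01093 = 1.701 mmol/kg
[CO3²⁻] = α₂·DIC; α₂ = 0.03704, so [CO3²⁻] = 0.03704 × 1.701 = 0.0630 mmol/kg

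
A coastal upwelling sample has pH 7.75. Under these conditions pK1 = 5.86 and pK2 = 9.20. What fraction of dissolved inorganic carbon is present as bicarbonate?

α₁ = 1 / (1 + [H⁺]/K1 + K2/[H⁺]) = 1 / (1 + 10^-1.89 + 10^-1.45)
   = 1 / (1 + 0.012882 + 0.035481) = 1/1.0484 = 0.9539

α₁ = 0.954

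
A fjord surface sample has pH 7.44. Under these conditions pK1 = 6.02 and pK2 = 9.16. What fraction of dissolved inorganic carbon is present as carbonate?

α₂ = 0.0180

α₂ = 1 / (1 + [H⁺]/K2 + [H⁺]²/(K1K2)) = 1 / (1 + 10^+1.72 + 10^+0.30)
   = 1 / (1 + 52.481 + 1.9953) = 1/55.476 = 0.01803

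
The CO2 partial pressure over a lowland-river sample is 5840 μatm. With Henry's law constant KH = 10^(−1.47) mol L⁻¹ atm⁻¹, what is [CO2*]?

[CO2*] = 198 μmol/L

KH = 10^(−1.47) = 3.388×10^-2 mol L⁻¹ atm⁻¹
[CO2*] = KH · pCO2 = 3.388×10^-2 × 5840×10^-6 atm = 1.98×10^-4 mol/L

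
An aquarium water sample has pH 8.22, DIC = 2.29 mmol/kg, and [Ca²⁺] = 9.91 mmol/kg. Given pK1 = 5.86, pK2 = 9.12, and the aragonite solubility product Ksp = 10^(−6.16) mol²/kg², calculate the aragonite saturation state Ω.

Ω = 3.65

α₂ = 1 / (1 + [H⁺]/K2 + [H⁺]²/(K1K2)) = 1 / (1 + 10^+0.90 + 10^-1.46)
   = 1 / (1 + 7.9433 + 0.034674) = 1/8.9780 = 0.1114
[CO3²⁻] = α₂ × DIC = 0.1114 × 2.29 = 0.2551 mmol/kg
Ksp = 10^(−6.16) = 6.918×10^-7
Ω = [Ca²⁺][CO3²⁻]/Ksp = (9.91×10^-3)(2.551×10^-4) / 6.918×10^-7 = 3.65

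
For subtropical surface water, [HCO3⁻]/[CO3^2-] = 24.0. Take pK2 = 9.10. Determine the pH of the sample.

From K2 = [H⁺][CO3^2-]/[HCO3⁻]:  pH = pK2 − log₁₀([HCO3⁻]/[CO3^2-])
log₁₀(24.0) = +1.380
pH = 9.10 − (+1.380) = 7.72

pH = 7.72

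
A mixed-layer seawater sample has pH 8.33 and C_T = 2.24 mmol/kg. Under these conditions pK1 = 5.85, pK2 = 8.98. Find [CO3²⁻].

[CO3²⁻] = 0.409 mmol/kg

α₂ = 1 / (1 + [H⁺]/K2 + [H⁺]²/(K1K2)) = 1 / (1 + 10^+0.65 + 10^-1.83)
   = 1 / (1 + 4.4668 + 0.014791) = 1/5.4816 = 0.1824
[CO3²⁻] = α₂ × DIC = 0.1824 × 2.24 = 0.409 mmol/kg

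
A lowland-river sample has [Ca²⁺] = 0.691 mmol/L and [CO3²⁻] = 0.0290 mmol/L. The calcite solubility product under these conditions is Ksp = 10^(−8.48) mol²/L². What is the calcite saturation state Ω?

Ω = 6.05

Ksp = 10^(−8.48) = 3.311×10^-9
Ω = [Ca²⁺][CO3²⁻]/Ksp = (0.691×10^-3)(0.0290×10^-3) / 3.311×10^-9 = 6.05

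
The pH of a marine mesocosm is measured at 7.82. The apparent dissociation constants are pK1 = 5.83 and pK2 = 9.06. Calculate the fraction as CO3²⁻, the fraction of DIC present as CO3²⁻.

α₂ = 1 / (1 + [H⁺]/K2 + [H⁺]²/(K1K2)) = 1 / (1 + 10^+1.24 + 10^-0.75)
   = 1 / (1 + 17.378 + 0.17783) = 1/18.556 = 0.05389

α₂ = 0.0539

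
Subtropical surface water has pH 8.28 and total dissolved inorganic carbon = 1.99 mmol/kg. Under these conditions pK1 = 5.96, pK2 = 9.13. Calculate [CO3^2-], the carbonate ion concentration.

α₂ = 1 / (1 + [H⁺]/K2 + [H⁺]²/(K1K2)) = 1 / (1 + 10^+0.85 + 10^-1.47)
   = 1 / (1 + 7.0795 + 0.033884) = 1/8.1133 = 0.1233
[CO3²⁻] = α₂ × DIC = 0.1233 × 1.99 = 0.245 mmol/kg

[CO3²⁻] = 0.245 mmol/kg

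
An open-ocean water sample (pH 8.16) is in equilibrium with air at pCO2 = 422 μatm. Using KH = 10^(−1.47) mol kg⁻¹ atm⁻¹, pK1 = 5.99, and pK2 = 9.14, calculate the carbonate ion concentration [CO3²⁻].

[CO3²⁻] = 0.221 mmol/kg

[CO2*] = KH · pCO2 = 10^(−1.47) × 422×10^-6 = 1.430×10^-5 mol/kg
α₀ = 1/(1 + K1/[H⁺] + K1K2/[H⁺]²) = 1/(1 + 10^+2.17 + 10^+1.19) = 0.006083
DIC = [CO2*]/α₀ = 1.430×10^-5 / 0.006083 = 2.351 mmol/kg
[CO3²⁻] = α₂·DIC; α₂ = 0.09421, so [CO3²⁻] = 0.09421 × 2.351 = 0.221 mmol/kg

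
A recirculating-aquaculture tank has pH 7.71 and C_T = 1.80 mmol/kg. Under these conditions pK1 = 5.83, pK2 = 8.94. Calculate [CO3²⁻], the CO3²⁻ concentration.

α₂ = 1 / (1 + [H⁺]/K2 + [H⁺]²/(K1K2)) = 1 / (1 + 10^+1.23 + 10^-0.65)
   = 1 / (1 + 16.982 + 0.22387) = 1/18.206 = 0.05493
[CO3²⁻] = α₂ × DIC = 0.05493 × 1.80 = 0.0989 mmol/kg

[CO3²⁻] = 0.0989 mmol/kg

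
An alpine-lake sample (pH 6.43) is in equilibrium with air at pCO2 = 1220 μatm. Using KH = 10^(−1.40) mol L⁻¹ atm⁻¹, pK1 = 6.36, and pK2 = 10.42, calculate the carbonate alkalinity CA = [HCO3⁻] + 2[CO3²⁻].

CA = 0.0571 mmol/L

[CO2*] = KH · pCO2 = 10^(−1.40) × 1220×10^-6 = 4.857×10^-5 mol/L
α₀ = 1/(1 + K1/[H⁺] + K1K2/[H⁺]²) = 1/(1 + 10^+0.07 + 10^-3.92) = 0.4598
DIC = [CO2*]/α₀ = 4.857×10^-5 / 0.4598 = 0.1056 mmol/L
CA = (α₁ + 2α₂)·DIC = (0.5402 + 2×5.528×10^-5) × 0.1056 = 0.0571 mmol/L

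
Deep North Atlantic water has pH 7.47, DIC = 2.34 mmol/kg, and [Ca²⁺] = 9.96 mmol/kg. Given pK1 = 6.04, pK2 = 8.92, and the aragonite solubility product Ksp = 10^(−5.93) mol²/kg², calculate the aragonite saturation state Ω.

α₂ = 1 / (1 + [H⁺]/K2 + [H⁺]²/(K1K2)) = 1 / (1 + 10^+1.45 + 10^+0.02)
   = 1 / (1 + 28.184 + 1.0471) = 1/30.231 = 0.03308
[CO3²⁻] = α₂ × DIC = 0.03308 × 2.34 = 0.07740 mmol/kg
Ksp = 10^(−5.93) = 1.175×10^-6
Ω = [Ca²⁺][CO3²⁻]/Ksp = (9.96×10^-3)(7.740×10^-5) / 1.175×10^-6 = 0.656

Ω = 0.656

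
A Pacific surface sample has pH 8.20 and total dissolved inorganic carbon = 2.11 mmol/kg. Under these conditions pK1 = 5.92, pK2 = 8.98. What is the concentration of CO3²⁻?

α₂ = 1 / (1 + [H⁺]/K2 + [H⁺]²/(K1K2)) = 1 / (1 + 10^+0.78 + 10^-1.50)
   = 1 / (1 + 6.0256 + 0.031623) = 1/7.0572 = 0.1417
[CO3²⁻] = α₂ × DIC = 0.1417 × 2.11 = 0.299 mmol/kg

[CO3²⁻] = 0.299 mmol/kg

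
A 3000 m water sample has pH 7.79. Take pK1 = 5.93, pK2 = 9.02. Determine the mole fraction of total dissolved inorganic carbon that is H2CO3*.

α₀ = 1 / (1 + K1/[H⁺] + K1K2/[H⁺]²) = 1 / (1 + 10^+1.86 + 10^+0.63)
   = 1 / (1 + 72.444 + 4.2658) = 1/77.709 = 0.01287

α₀ = 0.0129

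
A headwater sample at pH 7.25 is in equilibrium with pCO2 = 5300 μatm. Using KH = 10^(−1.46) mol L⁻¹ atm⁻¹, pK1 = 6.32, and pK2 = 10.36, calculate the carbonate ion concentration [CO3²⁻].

[CO2*] = KH · pCO2 = 10^(−1.46) × 5300×10^-6 = 1.838×10^-4 mol/L
α₀ = 1/(1 + K1/[H⁺] + K1K2/[H⁺]²) = 1/(1 + 10^+0.93 + 10^-2.18) = 0.1051
DIC = [CO2*]/α₀ = 1.838×10^-4 / 0.1051 = 1.749 mmol/L
[CO3²⁻] = α₂·DIC; α₂ = 0.0006942, so [CO3²⁻] = 0.0006942 × 1.749 = 0.00121 mmol/L = 1.21 μmol/L

[CO3²⁻] = 1.21 μmol/L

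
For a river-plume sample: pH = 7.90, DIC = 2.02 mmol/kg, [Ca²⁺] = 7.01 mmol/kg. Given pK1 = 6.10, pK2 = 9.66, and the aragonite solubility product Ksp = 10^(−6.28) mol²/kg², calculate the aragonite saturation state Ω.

α₂ = 1 / (1 + [H⁺]/K2 + [H⁺]²/(K1K2)) = 1 / (1 + 10^+1.76 + 10^-0.04)
   = 1 / (1 + 57.544 + 0.91201) = 1/59.456 = 0.01682
[CO3²⁻] = α₂ × DIC = 0.01682 × 2.02 = 0.03397 mmol/kg
Ksp = 10^(−6.28) = 5.248×10^-7
Ω = [Ca²⁺][CO3²⁻]/Ksp = (7.01×10^-3)(3.397×10^-5) / 5.248×10^-7 = 0.454

Ω = 0.454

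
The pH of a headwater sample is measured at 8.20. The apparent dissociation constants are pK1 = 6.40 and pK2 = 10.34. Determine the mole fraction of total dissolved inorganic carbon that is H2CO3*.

α₀ = 1 / (1 + K1/[H⁺] + K1K2/[H⁺]²) = 1 / (1 + 10^+1.80 + 10^-0.34)
   = 1 / (1 + 63.096 + 0.45709) = 1/64.553 = 0.01549

α₀ = 0.0155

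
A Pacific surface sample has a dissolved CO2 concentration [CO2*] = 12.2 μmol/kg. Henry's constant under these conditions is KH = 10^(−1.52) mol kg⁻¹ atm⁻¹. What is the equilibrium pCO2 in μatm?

pCO2 = 404 μatm

KH = 10^(−1.52) = 3.020×10^-2 mol kg⁻¹ atm⁻¹
pCO2 = [CO2*]/KH = 12.2×10^-6 / 3.020×10^-2 = 4.04×10^-4 atm = 404 μatm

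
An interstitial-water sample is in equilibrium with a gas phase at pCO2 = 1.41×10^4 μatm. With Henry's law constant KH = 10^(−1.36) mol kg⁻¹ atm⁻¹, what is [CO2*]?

[CO2*] = 615 μmol/kg

KH = 10^(−1.36) = 4.365×10^-2 mol kg⁻¹ atm⁻¹
[CO2*] = KH · pCO2 = 4.365×10^-2 × 1.41×10^4×10^-6 atm = 6.15×10^-4 mol/kg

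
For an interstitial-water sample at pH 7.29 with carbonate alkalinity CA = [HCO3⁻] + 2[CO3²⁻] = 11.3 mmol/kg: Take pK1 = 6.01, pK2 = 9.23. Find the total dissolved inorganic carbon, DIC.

CA = [HCO3⁻] + 2[CO3²⁻] = (α₁ + 2α₂)·DIC
At pH 7.29: [H⁺]/K1 = 10^-1.28 = 0.052481, K2/[H⁺] = 10^-1.94 = 0.011482
α₁ = 1/(1 + 0.052481 + 0.011482) = 1/1.0640 = 0.9399; α₂ = α₁·K2/[H⁺] = 0.01079
α₁ + 2α₂ = 0.9615
DIC = CA / (α₁ + 2α₂) = 11.3 / 0.9615 = 11.8 mmol/kg

DIC = 11.8 mmol/kg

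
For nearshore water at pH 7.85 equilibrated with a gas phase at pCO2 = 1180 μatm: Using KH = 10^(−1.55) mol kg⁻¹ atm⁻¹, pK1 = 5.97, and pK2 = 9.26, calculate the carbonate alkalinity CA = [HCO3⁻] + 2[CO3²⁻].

CA = 2.72 mmol/kg

[CO2*] = KH · pCO2 = 10^(−1.55) × 1180×10^-6 = 3.326×10^-5 mol/kg
α₀ = 1/(1 + K1/[H⁺] + K1K2/[H⁺]²) = 1/(1 + 10^+1.88 + 10^+0.47) = 0.01253
DIC = [CO2*]/α₀ = 3.326×10^-5 / 0.01253 = 2.654 mmol/kg
CA = (α₁ + 2α₂)·DIC = (0.9505 + 2×0.03698) × 2.654 = 2.72 mmol/kg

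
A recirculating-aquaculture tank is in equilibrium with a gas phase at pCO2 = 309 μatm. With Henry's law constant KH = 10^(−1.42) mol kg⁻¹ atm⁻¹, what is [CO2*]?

KH = 10^(−1.42) = 3.802×10^-2 mol kg⁻¹ atm⁻¹
[CO2*] = KH · pCO2 = 3.802×10^-2 × 309×10^-6 atm = 1.17×10^-5 mol/kg

[CO2*] = 11.7 μmol/kg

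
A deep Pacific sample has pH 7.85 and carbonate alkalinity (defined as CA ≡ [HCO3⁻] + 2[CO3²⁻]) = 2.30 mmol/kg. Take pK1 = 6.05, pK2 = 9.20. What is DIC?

CA = [HCO3⁻] + 2[CO3²⁻] = (α₁ + 2α₂)·DIC
At pH 7.85: [H⁺]/K1 = 10^-1.80 = 0.015849, K2/[H⁺] = 10^-1.35 = 0.044668
α₁ = 1/(1 + 0.015849 + 0.044668) = 1/1.0605 = 0.9429; α₂ = α₁·K2/[H⁺] = 0.04212
α₁ + 2α₂ = 1.0272
DIC = CA / (α₁ + 2α₂) = 2.30 / 1.0272 = 2.24 mmol/kg

DIC = 2.24 mmol/kg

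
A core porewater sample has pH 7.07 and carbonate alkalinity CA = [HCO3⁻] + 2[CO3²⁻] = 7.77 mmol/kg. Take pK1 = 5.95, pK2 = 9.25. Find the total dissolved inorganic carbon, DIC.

CA = [HCO3⁻] + 2[CO3²⁻] = (α₁ + 2α₂)·DIC
At pH 7.07: [H⁺]/K1 = 10^-1.12 = 0.075858, K2/[H⁺] = 10^-2.18 = 0.0066069
α₁ = 1/(1 + 0.075858 + 0.0066069) = 1/1.0825 = 0.9238; α₂ = α₁·K2/[H⁺] = 0.006104
α₁ + 2α₂ = 0.9360
DIC = CA / (α₁ + 2α₂) = 7.77 / 0.9360 = 8.30 mmol/kg

DIC = 8.30 mmol/kg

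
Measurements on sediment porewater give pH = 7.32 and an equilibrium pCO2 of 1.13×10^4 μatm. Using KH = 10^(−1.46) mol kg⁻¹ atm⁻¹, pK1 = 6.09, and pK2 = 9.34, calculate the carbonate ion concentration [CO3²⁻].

[CO3²⁻] = 0.0635 mmol/kg

[CO2*] = KH · pCO2 = 10^(−1.46) × 1.13×10^4×10^-6 = 3.918×10^-4 mol/kg
α₀ = 1/(1 + K1/[H⁺] + K1K2/[H⁺]²) = 1/(1 + 10^+1.23 + 10^-0.79) = 0.05511
DIC = [CO2*]/α₀ = 3.918×10^-4 / 0.05511 = 7.109 mmol/kg
[CO3²⁻] = α₂·DIC; α₂ = 0.008938, so [CO3²⁻] = 0.008938 × 7.109 = 0.0635 mmol/kg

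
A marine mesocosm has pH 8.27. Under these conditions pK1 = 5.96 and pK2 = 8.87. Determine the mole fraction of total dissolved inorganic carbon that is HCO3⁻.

α₁ = 1 / (1 + [H⁺]/K1 + K2/[H⁺]) = 1 / (1 + 10^-2.31 + 10^-0.60)
   = 1 / (1 + 0.0048978 + 0.25119) = 1/1.2561 = 0.7961

α₁ = 0.796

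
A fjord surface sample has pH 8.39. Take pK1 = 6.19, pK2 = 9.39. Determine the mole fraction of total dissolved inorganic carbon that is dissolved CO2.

α₀ = 1 / (1 + K1/[H⁺] + K1K2/[H⁺]²) = 1 / (1 + 10^+2.20 + 10^+1.20)
   = 1 / (1 + 158.49 + 15.849) = 1/175.34 = 0.005703

α₀ = 0.00570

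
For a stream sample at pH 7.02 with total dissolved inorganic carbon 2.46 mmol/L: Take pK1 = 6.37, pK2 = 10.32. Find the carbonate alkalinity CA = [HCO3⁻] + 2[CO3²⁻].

CA = 2.01 mmol/L

CA = [HCO3⁻] + 2[CO3²⁻] = (α₁ + 2α₂)·DIC
At pH 7.02: [H⁺]/K1 = 10^-0.65 = 0.22387, K2/[H⁺] = 10^-3.30 = 0.00050119
α₁ = 1/(1 + 0.22387 + 0.00050119) = 1/1.2244 = 0.8167; α₂ = α₁·K2/[H⁺] = 0.0004093
α₁ + 2α₂ = 0.8176
CA = 0.8176 × 2.46 = 2.01 mmol/L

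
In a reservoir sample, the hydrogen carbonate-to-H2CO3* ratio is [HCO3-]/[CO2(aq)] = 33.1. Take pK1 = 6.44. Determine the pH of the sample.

pH = 7.96

From K1 = [H⁺][HCO3-]/[CO2(aq)]:  pH = pK1 + log₁₀([HCO3-]/[CO2(aq)])
log₁₀(33.1) = +1.520
pH = 6.44 + (+1.520) = 7.96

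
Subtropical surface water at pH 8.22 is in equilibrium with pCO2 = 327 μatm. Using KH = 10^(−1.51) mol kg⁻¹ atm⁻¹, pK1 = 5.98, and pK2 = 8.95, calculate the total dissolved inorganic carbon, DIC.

[CO2*] = KH · pCO2 = 10^(−1.51) × 327×10^-6 = 1.011×10^-5 mol/kg
α₀ = 1/(1 + K1/[H⁺] + K1K2/[H⁺]²) = 1/(1 + 10^+2.24 + 10^+1.51) = 0.004828
DIC = [CO2*]/α₀ = 1.011×10^-5 / 0.004828 = 2.09 mmol/kg

DIC = 2.09 mmol/kg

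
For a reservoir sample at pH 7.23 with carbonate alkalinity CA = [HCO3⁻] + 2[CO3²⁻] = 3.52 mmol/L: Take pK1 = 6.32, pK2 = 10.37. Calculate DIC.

DIC = 3.95 mmol/L

CA = [HCO3⁻] + 2[CO3²⁻] = (α₁ + 2α₂)·DIC
At pH 7.23: [H⁺]/K1 = 10^-0.91 = 0.12303, K2/[H⁺] = 10^-3.14 = 0.00072444
α₁ = 1/(1 + 0.12303 + 0.00072444) = 1/1.1238 = 0.8899; α₂ = α₁·K2/[H⁺] = 0.0006447
α₁ + 2α₂ = 0.8912
DIC = CA / (α₁ + 2α₂) = 3.52 / 0.8912 = 3.95 mmol/L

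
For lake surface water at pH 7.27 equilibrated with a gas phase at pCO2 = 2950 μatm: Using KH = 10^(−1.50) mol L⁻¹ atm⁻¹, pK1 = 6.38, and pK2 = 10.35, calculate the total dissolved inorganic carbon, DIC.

DIC = 0.818 mmol/L

[CO2*] = KH · pCO2 = 10^(−1.50) × 2950×10^-6 = 9.329×10^-5 mol/L
α₀ = 1/(1 + K1/[H⁺] + K1K2/[H⁺]²) = 1/(1 + 10^+0.89 + 10^-2.19) = 0.1140
DIC = [CO2*]/α₀ = 9.329×10^-5 / 0.1140 = 0.818 mmol/L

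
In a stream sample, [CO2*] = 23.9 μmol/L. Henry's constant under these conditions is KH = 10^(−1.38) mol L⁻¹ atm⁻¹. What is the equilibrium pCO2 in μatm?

KH = 10^(−1.38) = 4.169×10^-2 mol L⁻¹ atm⁻¹
pCO2 = [CO2*]/KH = 23.9×10^-6 / 4.169×10^-2 = 5.73×10^-4 atm = 573 μatm

pCO2 = 573 μatm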